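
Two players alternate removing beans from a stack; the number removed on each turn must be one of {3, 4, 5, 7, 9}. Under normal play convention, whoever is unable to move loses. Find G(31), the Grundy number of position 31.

n :  0  1  2  3  4  5  6  7  8  9 10 11 12 13 14 15 16 17 18 19 20 21 22 23 24 25 26 27 28 29 30 31
G :  0  0  0  1  1  1  2  2  2  3  3  3  0  0  0  1  1  1  2  2  2  3  3  3  0  0  0  1  1  1  2  2

2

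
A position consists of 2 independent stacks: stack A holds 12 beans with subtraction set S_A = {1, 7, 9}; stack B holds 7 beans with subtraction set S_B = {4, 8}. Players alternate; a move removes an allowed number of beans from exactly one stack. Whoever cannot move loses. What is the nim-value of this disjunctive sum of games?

Stack A, S = {1, 7, 9}:
n :  0  1  2  3  4  5  6  7  8  9 10 11 12
G :  0  1  0  1  0  1  0  1  0  1  0  1  0
G_A(12) = 0.
Stack B, S = {4, 8}:
G(0) = 0
G(1) = mex{} = 0
G(2) = mex{} = 0
G(3) = mex{} = 0
G(4) = mex{0} = 1
G(5) = mex{0} = 1
G(6) = mex{0} = 1
G(7) = mex{0} = 1
G_B(7) = 1.
Combined Grundy value = 0 ⊕ 1 = 1.

1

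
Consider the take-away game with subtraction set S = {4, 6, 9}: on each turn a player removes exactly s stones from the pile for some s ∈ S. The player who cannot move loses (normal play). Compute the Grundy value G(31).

n :  0  1  2  3  4  5  6  7  8  9 10 11 12 13 14 15 16 17 18 19 20 21 22 23 24 25 26 27 28 29 30 31
G :  0  0  0  0  1  1  1  1  2  2  2  2  3  0  0  0  0  1  1  1  1  2  2  2  2  3  0  0  0  0  1  1

1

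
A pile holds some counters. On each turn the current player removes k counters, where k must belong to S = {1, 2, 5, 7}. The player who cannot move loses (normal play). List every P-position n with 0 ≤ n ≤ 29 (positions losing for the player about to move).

G(0) = 0
G(1) = mex{0} = 1
G(2) = mex{1,0} = 2
G(3) = mex{2,1} = 0
G(4) = mex{0,2} = 1
G(5) = mex{1,0,0} = 2
G(6) = mex{2,1,1} = 0
G(7) = mex{0,2,2,0} = 1
G(8) = mex{1,0,0,1} = 2
G(9) = mex{2,1,1,2} = 0
G(10) = mex{0,2,2,0} = 1
G(11) = mex{1,0,0,1} = 2
G(12) = mex{2,1,1,2} = 0
G(13) = mex{0,2,2,0} = 1
G(14) = mex{1,0,0,1} = 2
G(15) = mex{2,1,1,2} = 0
G(16) = mex{0,2,2,0} = 1
G(17) = mex{1,0,0,1} = 2
G(18) = mex{2,1,1,2} = 0
G(19) = mex{0,2,2,0} = 1
G(20) = mex{1,0,0,1} = 2
G(21) = mex{2,1,1,2} = 0
G(22) = mex{0,2,2,0} = 1
G(23) = mex{1,0,0,1} = 2
G(24) = mex{2,1,1,2} = 0
G(25) = mex{0,2,2,0} = 1
G(26) = mex{1,0,0,1} = 2
G(27) = mex{2,1,1,2} = 0
G(28) = mex{0,2,2,0} = 1
G(29) = mex{1,0,0,1} = 2
P-positions are exactly the n with G(n) = 0.

0, 3, 6, 9, 12, 15, 18, 21, 24, 27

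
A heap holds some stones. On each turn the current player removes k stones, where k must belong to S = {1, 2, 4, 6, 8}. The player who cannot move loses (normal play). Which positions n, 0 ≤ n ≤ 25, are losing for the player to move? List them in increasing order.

G(0) = 0
G(1) = mex{0} = 1
G(2) = mex{1,0} = 2
G(3) = mex{2,1} = 0
G(4) = mex{0,2,0} = 1
G(5) = mex{1,0,1} = 2
G(6) = mex{2,1,2,0} = 3
G(7) = mex{3,2,0,1} = 4
G(8) = mex{4,3,1,2,0} = 5
G(9) = mex{5,4,2,0,1} = 3
G(10) = mex{3,5,3,1,2} = 0
G(11) = mex{0,3,4,2,0} = 1
G(12) = mex{1,0,5,3,1} = 2
G(13) = mex{2,1,3,4,2} = 0
G(14) = mex{0,2,0,5,3} = 1
G(15) = mex{1,0,1,3,4} = 2
G(16) = mex{2,1,2,0,5} = 3
G(17) = mex{3,2,0,1,3} = 4
G(18) = mex{4,3,1,2,0} = 5
G(19) = mex{5,4,2,0,1} = 3
G(20) = mex{3,5,3,1,2} = 0
G(21) = mex{0,3,4,2,0} = 1
G(22) = mex{1,0,5,3,1} = 2
G(23) = mex{2,1,3,4,2} = 0
G(24) = mex{0,2,0,5,3} = 1
G(25) = mex{1,0,1,3,4} = 2
P-positions are exactly the n with G(n) = 0.

0, 3, 10, 13, 20, 23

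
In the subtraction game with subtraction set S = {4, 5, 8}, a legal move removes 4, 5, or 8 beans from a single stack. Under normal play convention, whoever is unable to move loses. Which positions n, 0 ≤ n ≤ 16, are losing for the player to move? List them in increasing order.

n :  0  1  2  3  4  5  6  7  8  9 10 11 12 13 14 15 16
G :  0  0  0  0  1  1  1  1  2  2  2  2  0  0  0  0  1
P-positions are exactly the n with G(n) = 0.

0, 1, 2, 3, 12, 13, 14, 15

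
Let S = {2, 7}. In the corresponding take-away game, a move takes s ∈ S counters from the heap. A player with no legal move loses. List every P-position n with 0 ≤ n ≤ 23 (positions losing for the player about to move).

G(0) = 0
G(1) = mex{} = 0
G(2) = mex{0} = 1
G(3) = mex{0} = 1
G(4) = mex{1} = 0
G(5) = mex{1} = 0
G(6) = mex{0} = 1
G(7) = mex{0,0} = 1
G(8) = mex{1,0} = 2
G(9) = mex{1,1} = 0
G(10) = mex{2,1} = 0
G(11) = mex{0,0} = 1
G(12) = mex{0,0} = 1
G(13) = mex{1,1} = 0
G(14) = mex{1,1} = 0
G(15) = mex{0,2} = 1
G(16) = mex{0,0} = 1
G(17) = mex{1,0} = 2
G(18) = mex{1,1} = 0
G(19) = mex{2,1} = 0
G(20) = mex{0,0} = 1
G(21) = mex{0,0} = 1
G(22) = mex{1,1} = 0
G(23) = mex{1,1} = 0
P-positions are exactly the n with G(n) = 0.

0, 1, 4, 5, 9, 10, 13, 14, 18, 19, 22, 23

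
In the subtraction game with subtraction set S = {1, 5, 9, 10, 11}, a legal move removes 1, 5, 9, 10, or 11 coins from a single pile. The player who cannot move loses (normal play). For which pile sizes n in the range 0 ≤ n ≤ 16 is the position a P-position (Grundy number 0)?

G(0) = 0
G(1) = mex{0} = 1
G(2) = mex{1} = 0
G(3) = mex{0} = 1
G(4) = mex{1} = 0
G(5) = mex{0,0} = 1
G(6) = mex{1,1} = 0
G(7) = mex{0,0} = 1
G(8) = mex{1,1} = 0
G(9) = mex{0,0,0} = 1
G(10) = mex{1,1,1,0} = 2
G(11) = mex{2,0,0,1,0} = 3
G(12) = mex{3,1,1,0,1} = 2
G(13) = mex{2,0,0,1,0} = 3
G(14) = mex{3,1,1,0,1} = 2
G(15) = mex{2,2,0,1,0} = 3
G(16) = mex{3,3,1,0,1} = 2
P-positions are exactly the n with G(n) = 0.

0, 2, 4, 6, 8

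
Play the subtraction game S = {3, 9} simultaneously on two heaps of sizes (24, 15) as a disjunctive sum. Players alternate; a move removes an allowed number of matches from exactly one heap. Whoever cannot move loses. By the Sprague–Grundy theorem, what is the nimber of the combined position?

1

All heaps use S = {3, 9}:
n :  0  1  2  3  4  5  6  7  8  9 10 11 12 13 14 15 16 17 18 19 20 21 22 23 24
G :  0  0  0  1  1  1  0  0  0  1  1  1  0  0  0  1  1  1  0  0  0  1  1  1  0
Heap A: G(24) = 0.
Heap B: G(15) = 1.
Combined Grundy value = 0 ⊕ 1 = 1.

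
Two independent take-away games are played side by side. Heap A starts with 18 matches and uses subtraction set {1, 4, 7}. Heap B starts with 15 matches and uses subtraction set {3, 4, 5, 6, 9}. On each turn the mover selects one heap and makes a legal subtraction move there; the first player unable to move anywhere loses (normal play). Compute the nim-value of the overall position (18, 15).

1

Heap A, S = {1, 4, 7}:
n :  0  1  2  3  4  5  6  7  8  9 10 11 12 13 14 15 16 17 18
G :  0  1  0  1  2  0  1  2  0  1  0  1  2  0  1  2  0  1  0
G_A(18) = 0.
Heap B, S = {3, 4, 5, 6, 9}:
n :  0  1  2  3  4  5  6  7  8  9 10 11 12 13 14 15
G :  0  0  0  1  1  1  2  2  2  3  3  3  0  0  0  1
G_B(15) = 1.
Combined Grundy value = 0 ⊕ 1 = 1.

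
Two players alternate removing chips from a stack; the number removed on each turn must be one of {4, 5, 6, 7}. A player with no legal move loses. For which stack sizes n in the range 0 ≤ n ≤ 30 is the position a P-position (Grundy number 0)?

0, 1, 2, 3, 11, 12, 13, 14, 22, 23, 24, 25

n :  0  1  2  3  4  5  6  7  8  9 10 11 12 13 14 15 16 17 18 19 20 21 22 23 24 25 26 27 28 29 30
G :  0  0  0  0  1  1  1  1  2  2  2  0  0  0  0  1  1  1  1  2  2  2  0  0  0  0  1  1  1  1  2
P-positions are exactly the n with G(n) = 0.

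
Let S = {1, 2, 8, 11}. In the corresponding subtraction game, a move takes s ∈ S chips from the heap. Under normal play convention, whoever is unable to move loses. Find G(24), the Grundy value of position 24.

0

G(0) = 0
G(1) = mex{0} = 1
G(2) = mex{1,0} = 2
G(3) = mex{2,1} = 0
G(4) = mex{0,2} = 1
G(5) = mex{1,0} = 2
G(6) = mex{2,1} = 0
G(7) = mex{0,2} = 1
G(8) = mex{1,0,0} = 2
G(9) = mex{2,1,1} = 0
G(10) = mex{0,2,2} = 1
G(11) = mex{1,0,0,0} = 2
G(12) = mex{2,1,1,1} = 0
G(13) = mex{0,2,2,2} = 1
G(14) = mex{1,0,0,0} = 2
G(15) = mex{2,1,1,1} = 0
G(16) = mex{0,2,2,2} = 1
G(17) = mex{1,0,0,0} = 2
G(18) = mex{2,1,1,1} = 0
G(19) = mex{0,2,2,2} = 1
G(20) = mex{1,0,0,0} = 2
G(21) = mex{2,1,1,1} = 0
G(22) = mex{0,2,2,2} = 1
G(23) = mex{1,0,0,0} = 2
G(24) = mex{2,1,1,1} = 0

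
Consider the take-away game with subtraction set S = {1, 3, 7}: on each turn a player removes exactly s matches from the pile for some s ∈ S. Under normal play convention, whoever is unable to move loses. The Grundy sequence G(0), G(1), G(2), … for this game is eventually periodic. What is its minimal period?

G(0) = 0
G(1) = mex{0} = 1
G(2) = mex{1} = 0
G(3) = mex{0,0} = 1
G(4) = mex{1,1} = 0
G(5) = mex{0,0} = 1
G(6) = mex{1,1} = 0
G(7) = mex{0,0,0} = 1
G(8) = mex{1,1,1} = 0
G(9) = mex{0,0,0} = 1
G(10) = mex{1,1,1} = 0
G(11) = mex{0,0,0} = 1
G(12) = mex{1,1,1} = 0
G(13) = mex{0,0,0} = 1
G(14) = mex{1,1,1} = 0
G(n+2) = G(n) holds for n = 0,…,6 (a full window of length max(S) = 7), so the sequence is purely periodic with period 2.

2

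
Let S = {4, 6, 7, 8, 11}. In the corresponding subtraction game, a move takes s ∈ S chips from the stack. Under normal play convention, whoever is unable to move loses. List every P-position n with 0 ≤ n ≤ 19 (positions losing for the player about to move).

0, 1, 2, 3, 15, 16, 17, 18

G(0) = 0
G(1) = mex{} = 0
G(2) = mex{} = 0
G(3) = mex{} = 0
G(4) = mex{0} = 1
G(5) = mex{0} = 1
G(6) = mex{0,0} = 1
G(7) = mex{0,0,0} = 1
G(8) = mex{1,0,0,0} = 2
G(9) = mex{1,0,0,0} = 2
G(10) = mex{1,1,0,0} = 2
G(11) = mex{1,1,1,0,0} = 2
G(12) = mex{2,1,1,1,0} = 3
G(13) = mex{2,1,1,1,0} = 3
G(14) = mex{2,2,1,1,0} = 3
G(15) = mex{2,2,2,1,1} = 0
G(16) = mex{3,2,2,2,1} = 0
G(17) = mex{3,2,2,2,1} = 0
G(18) = mex{3,3,2,2,1} = 0
G(19) = mex{0,3,3,2,2} = 1
P-positions are exactly the n with G(n) = 0.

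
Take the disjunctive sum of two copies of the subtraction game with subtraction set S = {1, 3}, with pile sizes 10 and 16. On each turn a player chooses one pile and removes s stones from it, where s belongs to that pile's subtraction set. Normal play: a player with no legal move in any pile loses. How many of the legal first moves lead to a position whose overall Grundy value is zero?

All piles use S = {1, 3}:
n :  0  1  2  3  4  5  6  7  8  9 10 11 12 13 14 15 16
G :  0  1  0  1  0  1  0  1  0  1  0  1  0  1  0  1  0
Pile A: G(10) = 0.
Pile B: G(16) = 0.
Combined Grundy value = 0 ⊕ 0 = 0.
A winning move leaves total XOR = 0, i.e. changes one component's Grundy value g to g ⊕ X where X is the current total.
Pile A: target g' = 0⊕0 = 0, but every legal move changes the Grundy value (mex property), so 0 moves.
Pile B: target g' = 0⊕0 = 0, but every legal move changes the Grundy value (mex property), so 0 moves.

0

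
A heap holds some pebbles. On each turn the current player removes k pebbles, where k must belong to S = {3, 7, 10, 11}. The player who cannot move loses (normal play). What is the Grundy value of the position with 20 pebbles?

0

n :  0  1  2  3  4  5  6  7  8  9 10 11 12 13 14 15 16 17 18 19 20
G :  0  0  0  1  1  1  0  2  2  1  3  3  2  2  0  0  3  1  1  0  0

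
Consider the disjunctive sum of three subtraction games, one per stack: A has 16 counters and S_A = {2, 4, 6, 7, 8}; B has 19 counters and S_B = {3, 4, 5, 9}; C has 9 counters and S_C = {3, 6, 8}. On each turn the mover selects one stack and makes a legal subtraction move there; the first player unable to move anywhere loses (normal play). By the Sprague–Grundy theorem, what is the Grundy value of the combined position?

Stack A, S = {2, 4, 6, 7, 8}:
n :  0  1  2  3  4  5  6  7  8  9 10 11 12 13 14 15 16
G :  0  0  1  1  2  2  3  3  4  4  0  0  1  1  2  2  3
G_A(16) = 3.
Stack B, S = {3, 4, 5, 9}:
G(0) = 0
G(1) = mex{} = 0
G(2) = mex{} = 0
G(3) = mex{0} = 1
G(4) = mex{0,0} = 1
G(5) = mex{0,0,0} = 1
G(6) = mex{1,0,0} = 2
G(7) = mex{1,1,0} = 2
G(8) = mex{1,1,1} = 0
G(9) = mex{2,1,1,0} = 3
G(10) = mex{2,2,1,0} = 3
G(11) = mex{0,2,2,0} = 1
G(12) = mex{3,0,2,1} = 4
G(13) = mex{3,3,0,1} = 2
G(14) = mex{1,3,3,1} = 0
G(15) = mex{4,1,3,2} = 0
G(16) = mex{2,4,1,2} = 0
G(17) = mex{0,2,4,0} = 1
G(18) = mex{0,0,2,3} = 1
G(19) = mex{0,0,0,3} = 1
G_B(19) = 1.
Stack C, S = {3, 6, 8}:
n : 0 1 2 3 4 5 6 7 8 9
G : 0 0 0 1 1 1 2 2 2 3
G_C(9) = 3.
Combined Grundy value = 3 ⊕ 1 ⊕ 3 = 1.

1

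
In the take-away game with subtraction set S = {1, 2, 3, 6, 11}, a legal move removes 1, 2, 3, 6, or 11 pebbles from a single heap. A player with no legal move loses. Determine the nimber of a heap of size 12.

0

n :  0  1  2  3  4  5  6  7  8  9 10 11 12
G :  0  1  2  3  0  1  2  3  0  1  2  3  0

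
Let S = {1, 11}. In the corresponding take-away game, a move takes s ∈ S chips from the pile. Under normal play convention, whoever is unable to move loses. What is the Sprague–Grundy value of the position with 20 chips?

0

G(0) = 0
G(1) = mex{0} = 1
G(2) = mex{1} = 0
G(3) = mex{0} = 1
G(4) = mex{1} = 0
G(5) = mex{0} = 1
G(6) = mex{1} = 0
G(7) = mex{0} = 1
G(8) = mex{1} = 0
G(9) = mex{0} = 1
G(10) = mex{1} = 0
G(11) = mex{0,0} = 1
G(12) = mex{1,1} = 0
G(13) = mex{0,0} = 1
G(14) = mex{1,1} = 0
G(15) = mex{0,0} = 1
G(16) = mex{1,1} = 0
G(17) = mex{0,0} = 1
G(18) = mex{1,1} = 0
G(19) = mex{0,0} = 1
G(20) = mex{1,1} = 0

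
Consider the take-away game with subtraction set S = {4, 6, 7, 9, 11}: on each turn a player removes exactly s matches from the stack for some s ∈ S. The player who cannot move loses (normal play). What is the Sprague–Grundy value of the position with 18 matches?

n :  0  1  2  3  4  5  6  7  8  9 10 11 12 13 14 15 16 17 18
G :  0  0  0  0  1  1  1  1  2  2  2  2  3  3  3  0  0  0  0

0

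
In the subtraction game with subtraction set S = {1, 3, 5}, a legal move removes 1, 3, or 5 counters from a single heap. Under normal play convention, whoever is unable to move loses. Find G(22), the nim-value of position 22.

0

G(0) = 0
G(1) = mex{0} = 1
G(2) = mex{1} = 0
G(3) = mex{0,0} = 1
G(4) = mex{1,1} = 0
G(5) = mex{0,0,0} = 1
G(6) = mex{1,1,1} = 0
G(7) = mex{0,0,0} = 1
G(8) = mex{1,1,1} = 0
G(9) = mex{0,0,0} = 1
G(10) = mex{1,1,1} = 0
G(11) = mex{0,0,0} = 1
G(12) = mex{1,1,1} = 0
G(13) = mex{0,0,0} = 1
G(14) = mex{1,1,1} = 0
G(15) = mex{0,0,0} = 1
G(16) = mex{1,1,1} = 0
G(17) = mex{0,0,0} = 1
G(18) = mex{1,1,1} = 0
G(19) = mex{0,0,0} = 1
G(20) = mex{1,1,1} = 0
G(21) = mex{0,0,0} = 1
G(22) = mex{1,1,1} = 0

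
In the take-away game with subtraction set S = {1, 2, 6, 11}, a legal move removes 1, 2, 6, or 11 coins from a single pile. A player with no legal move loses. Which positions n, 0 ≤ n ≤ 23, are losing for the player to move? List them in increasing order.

0, 3, 7, 10, 15, 19, 22

n :  0  1  2  3  4  5  6  7  8  9 10 11 12 13 14 15 16 17 18 19 20 21 22 23
G :  0  1  2  0  1  2  3  0  1  2  0  1  2  3  4  0  1  2  3  0  1  2  0  1
P-positions are exactly the n with G(n) = 0.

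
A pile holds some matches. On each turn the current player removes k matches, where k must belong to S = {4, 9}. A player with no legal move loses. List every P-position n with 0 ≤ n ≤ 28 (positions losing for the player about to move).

G(0) = 0
G(1) = mex{} = 0
G(2) = mex{} = 0
G(3) = mex{} = 0
G(4) = mex{0} = 1
G(5) = mex{0} = 1
G(6) = mex{0} = 1
G(7) = mex{0} = 1
G(8) = mex{1} = 0
G(9) = mex{1,0} = 2
G(10) = mex{1,0} = 2
G(11) = mex{1,0} = 2
G(12) = mex{0,0} = 1
G(13) = mex{2,1} = 0
G(14) = mex{2,1} = 0
G(15) = mex{2,1} = 0
G(16) = mex{1,1} = 0
G(17) = mex{0,0} = 1
G(18) = mex{0,2} = 1
G(19) = mex{0,2} = 1
G(20) = mex{0,2} = 1
G(21) = mex{1,1} = 0
G(22) = mex{1,0} = 2
G(23) = mex{1,0} = 2
G(24) = mex{1,0} = 2
G(25) = mex{0,0} = 1
G(26) = mex{2,1} = 0
G(27) = mex{2,1} = 0
G(28) = mex{2,1} = 0
P-positions are exactly the n with G(n) = 0.

0, 1, 2, 3, 8, 13, 14, 15, 16, 21, 26, 27, 28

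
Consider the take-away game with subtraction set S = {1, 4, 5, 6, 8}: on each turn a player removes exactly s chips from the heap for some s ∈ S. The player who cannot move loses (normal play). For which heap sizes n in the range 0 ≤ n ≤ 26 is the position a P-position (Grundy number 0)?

0, 2, 9, 11, 18, 20

n :  0  1  2  3  4  5  6  7  8  9 10 11 12 13 14 15 16 17 18 19 20 21 22 23 24 25 26
G :  0  1  0  1  2  3  2  3  4  0  1  0  1  2  3  2  3  4  0  1  0  1  2  3  2  3  4
P-positions are exactly the n with G(n) = 0.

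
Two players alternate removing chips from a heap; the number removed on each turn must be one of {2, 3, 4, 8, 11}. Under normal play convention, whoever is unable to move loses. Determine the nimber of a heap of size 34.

G(0) = 0
G(1) = mex{} = 0
G(2) = mex{0} = 1
G(3) = mex{0,0} = 1
G(4) = mex{1,0,0} = 2
G(5) = mex{1,1,0} = 2
G(6) = mex{2,1,1} = 0
G(7) = mex{2,2,1} = 0
G(8) = mex{0,2,2,0} = 1
G(9) = mex{0,0,2,0} = 1
G(10) = mex{1,0,0,1} = 2
G(11) = mex{1,1,0,1,0} = 2
G(12) = mex{2,1,1,2,0} = 3
G(13) = mex{2,2,1,2,1} = 0
G(14) = mex{3,2,2,0,1} = 4
G(15) = mex{0,3,2,0,2} = 1
G(16) = mex{4,0,3,1,2} = 5
G(17) = mex{1,4,0,1,0} = 2
G(18) = mex{5,1,4,2,0} = 3
G(19) = mex{2,5,1,2,1} = 0
G(20) = mex{3,2,5,3,1} = 0
G(21) = mex{0,3,2,0,2} = 1
G(22) = mex{0,0,3,4,2} = 1
G(23) = mex{1,0,0,1,3} = 2
G(24) = mex{1,1,0,5,0} = 2
G(25) = mex{2,1,1,2,4} = 0
G(26) = mex{2,2,1,3,1} = 0
G(27) = mex{0,2,2,0,5} = 1
G(28) = mex{0,0,2,0,2} = 1
G(29) = mex{1,0,0,1,3} = 2
G(30) = mex{1,1,0,1,0} = 2
G(31) = mex{2,1,1,2,0} = 3
G(32) = mex{2,2,1,2,1} = 0
G(33) = mex{3,2,2,0,1} = 4
G(34) = mex{0,3,2,0,2} = 1

1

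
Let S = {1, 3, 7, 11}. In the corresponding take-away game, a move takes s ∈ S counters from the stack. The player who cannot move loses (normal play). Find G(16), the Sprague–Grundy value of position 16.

0

n :  0  1  2  3  4  5  6  7  8  9 10 11 12 13 14 15 16
G :  0  1  0  1  0  1  0  1  0  1  0  1  0  1  0  1  0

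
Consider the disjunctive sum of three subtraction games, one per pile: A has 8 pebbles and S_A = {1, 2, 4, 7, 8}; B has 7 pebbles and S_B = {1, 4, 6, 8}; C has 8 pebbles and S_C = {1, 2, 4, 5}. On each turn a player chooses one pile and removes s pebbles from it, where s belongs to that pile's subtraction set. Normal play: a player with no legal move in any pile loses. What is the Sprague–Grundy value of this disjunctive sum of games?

0

Pile A, S = {1, 2, 4, 7, 8}:
G(0) = 0
G(1) = mex{0} = 1
G(2) = mex{1,0} = 2
G(3) = mex{2,1} = 0
G(4) = mex{0,2,0} = 1
G(5) = mex{1,0,1} = 2
G(6) = mex{2,1,2} = 0
G(7) = mex{0,2,0,0} = 1
G(8) = mex{1,0,1,1,0} = 2
G_A(8) = 2.
Pile B, S = {1, 4, 6, 8}:
n : 0 1 2 3 4 5 6 7
G : 0 1 0 1 2 0 1 0
G_B(7) = 0.
Pile C, S = {1, 2, 4, 5}:
n : 0 1 2 3 4 5 6 7 8
G : 0 1 2 0 1 2 0 1 2
G_C(8) = 2.
Combined Grundy value = 2 ⊕ 0 ⊕ 2 = 0.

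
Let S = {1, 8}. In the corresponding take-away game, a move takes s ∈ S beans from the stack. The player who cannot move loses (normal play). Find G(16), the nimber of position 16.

n :  0  1  2  3  4  5  6  7  8  9 10 11 12 13 14 15 16
G :  0  1  0  1  0  1  0  1  2  0  1  0  1  0  1  0  1

1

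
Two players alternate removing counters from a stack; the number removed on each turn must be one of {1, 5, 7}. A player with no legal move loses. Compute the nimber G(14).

n :  0  1  2  3  4  5  6  7  8  9 10 11 12 13 14
G :  0  1  0  1  0  1  0  1  0  1  0  1  0  1  0

0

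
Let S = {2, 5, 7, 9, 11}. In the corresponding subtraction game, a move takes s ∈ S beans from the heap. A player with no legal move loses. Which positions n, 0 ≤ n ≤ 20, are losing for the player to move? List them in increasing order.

0, 1, 4, 14, 17, 18

G(0) = 0
G(1) = mex{} = 0
G(2) = mex{0} = 1
G(3) = mex{0} = 1
G(4) = mex{1} = 0
G(5) = mex{1,0} = 2
G(6) = mex{0,0} = 1
G(7) = mex{2,1,0} = 3
G(8) = mex{1,1,0} = 2
G(9) = mex{3,0,1,0} = 2
G(10) = mex{2,2,1,0} = 3
G(11) = mex{2,1,0,1,0} = 3
G(12) = mex{3,3,2,1,0} = 4
G(13) = mex{3,2,1,0,1} = 4
G(14) = mex{4,2,3,2,1} = 0
G(15) = mex{4,3,2,1,0} = 5
G(16) = mex{0,3,2,3,2} = 1
G(17) = mex{5,4,3,2,1} = 0
G(18) = mex{1,4,3,2,3} = 0
G(19) = mex{0,0,4,3,2} = 1
G(20) = mex{0,5,4,3,2} = 1
P-positions are exactly the n with G(n) = 0.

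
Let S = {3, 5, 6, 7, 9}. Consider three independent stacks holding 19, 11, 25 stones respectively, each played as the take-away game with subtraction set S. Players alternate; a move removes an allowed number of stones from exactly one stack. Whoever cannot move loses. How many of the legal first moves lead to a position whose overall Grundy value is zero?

All stacks use S = {3, 5, 6, 7, 9}:
n :  0  1  2  3  4  5  6  7  8  9 10 11 12 13 14 15 16 17 18 19 20 21 22 23 24 25
G :  0  0  0  1  1  1  2  2  2  3  3  3  0  0  0  1  1  1  2  2  2  3  3  3  0  0
Stack A: G(19) = 2.
Stack B: G(11) = 3.
Stack C: G(25) = 0.
Combined Grundy value = 2 ⊕ 3 ⊕ 0 = 1.
A winning move leaves total XOR = 0, i.e. changes one component's Grundy value g to g ⊕ X where X is the current total.
Stack A: need g' = 2⊕1 = 3. Options: 19−3→G=1, 19−5→G=0, 19−6→G=0, 19−7→G=0, 19−9→G=3. Hits: 1.
Stack B: need g' = 3⊕1 = 2. Options: 11−3→G=2, 11−5→G=2, 11−6→G=1, 11−7→G=1, 11−9→G=0. Hits: 2.
Stack C: need g' = 0⊕1 = 1. Options: 25−3→G=3, 25−5→G=2, 25−6→G=2, 25−7→G=2, 25−9→G=1. Hits: 1.

4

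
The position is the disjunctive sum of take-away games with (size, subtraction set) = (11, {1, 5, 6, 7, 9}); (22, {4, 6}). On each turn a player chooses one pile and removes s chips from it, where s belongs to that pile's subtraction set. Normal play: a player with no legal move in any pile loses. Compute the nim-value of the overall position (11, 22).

Pile A, S = {1, 5, 6, 7, 9}:
n :  0  1  2  3  4  5  6  7  8  9 10 11
G :  0  1  0  1  0  1  2  3  2  3  2  3
G_A(11) = 3.
Pile B, S = {4, 6}:
G(0) = 0
G(1) = mex{} = 0
G(2) = mex{} = 0
G(3) = mex{} = 0
G(4) = mex{0} = 1
G(5) = mex{0} = 1
G(6) = mex{0,0} = 1
G(7) = mex{0,0} = 1
G(8) = mex{1,0} = 2
G(9) = mex{1,0} = 2
G(10) = mex{1,1} = 0
G(11) = mex{1,1} = 0
G(12) = mex{2,1} = 0
G(13) = mex{2,1} = 0
G(14) = mex{0,2} = 1
G(15) = mex{0,2} = 1
G(16) = mex{0,0} = 1
G(17) = mex{0,0} = 1
G(18) = mex{1,0} = 2
G(19) = mex{1,0} = 2
G(20) = mex{1,1} = 0
G(21) = mex{1,1} = 0
G(22) = mex{2,1} = 0
G_B(22) = 0.
Combined Grundy value = 3 ⊕ 0 = 3.

3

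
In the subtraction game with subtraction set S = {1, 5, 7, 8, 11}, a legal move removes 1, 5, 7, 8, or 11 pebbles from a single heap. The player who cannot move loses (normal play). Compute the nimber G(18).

n :  0  1  2  3  4  5  6  7  8  9 10 11 12 13 14 15 16 17 18
G :  0  1  0  1  0  1  0  1  2  3  2  3  2  3  2  3  0  1  0

0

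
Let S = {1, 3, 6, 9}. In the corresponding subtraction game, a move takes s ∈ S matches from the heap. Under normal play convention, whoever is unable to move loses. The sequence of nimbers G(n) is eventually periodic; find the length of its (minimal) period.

G(0) = 0
G(1) = mex{0} = 1
G(2) = mex{1} = 0
G(3) = mex{0,0} = 1
G(4) = mex{1,1} = 0
G(5) = mex{0,0} = 1
G(6) = mex{1,1,0} = 2
G(7) = mex{2,0,1} = 3
G(8) = mex{3,1,0} = 2
G(9) = mex{2,2,1,0} = 3
G(10) = mex{3,3,0,1} = 2
G(11) = mex{2,2,1,0} = 3
G(12) = mex{3,3,2,1} = 0
G(13) = mex{0,2,3,0} = 1
G(14) = mex{1,3,2,1} = 0
G(15) = mex{0,0,3,2} = 1
G(16) = mex{1,1,2,3} = 0
G(17) = mex{0,0,3,2} = 1
G(18) = mex{1,1,0,3} = 2
G(19) = mex{2,0,1,2} = 3
G(20) = mex{3,1,0,3} = 2
G(21) = mex{2,2,1,0} = 3
G(22) = mex{3,3,0,1} = 2
G(23) = mex{2,2,1,0} = 3
G(24) = mex{3,3,2,1} = 0
G(25) = mex{0,2,3,0} = 1
G(n+12) = G(n) holds for n = 0,…,8 (a full window of length max(S) = 9), so the sequence is purely periodic with period 12.

12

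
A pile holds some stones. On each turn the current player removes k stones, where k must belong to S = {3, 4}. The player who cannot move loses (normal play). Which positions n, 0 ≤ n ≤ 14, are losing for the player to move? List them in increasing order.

0, 1, 2, 7, 8, 9, 14

G(0) = 0
G(1) = mex{} = 0
G(2) = mex{} = 0
G(3) = mex{0} = 1
G(4) = mex{0,0} = 1
G(5) = mex{0,0} = 1
G(6) = mex{1,0} = 2
G(7) = mex{1,1} = 0
G(8) = mex{1,1} = 0
G(9) = mex{2,1} = 0
G(10) = mex{0,2} = 1
G(11) = mex{0,0} = 1
G(12) = mex{0,0} = 1
G(13) = mex{1,0} = 2
G(14) = mex{1,1} = 0
P-positions are exactly the n with G(n) = 0.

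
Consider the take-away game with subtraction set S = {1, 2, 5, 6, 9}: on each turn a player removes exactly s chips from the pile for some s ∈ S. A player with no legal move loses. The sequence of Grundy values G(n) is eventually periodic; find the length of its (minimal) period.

7

n :  0  1  2  3  4  5  6  7  8  9 10 11 12 13 14 15 16 17
G :  0  1  2  0  1  2  3  0  1  2  0  1  2  3  0  1  2  0
G(n+7) = G(n) holds for n = 0,…,8 (a full window of length max(S) = 9), so the sequence is purely periodic with period 7.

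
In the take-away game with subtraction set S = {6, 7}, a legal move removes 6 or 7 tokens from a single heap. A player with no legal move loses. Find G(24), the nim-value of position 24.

G(0) = 0
G(1) = mex{} = 0
G(2) = mex{} = 0
G(3) = mex{} = 0
G(4) = mex{} = 0
G(5) = mex{} = 0
G(6) = mex{0} = 1
G(7) = mex{0,0} = 1
G(8) = mex{0,0} = 1
G(9) = mex{0,0} = 1
G(10) = mex{0,0} = 1
G(11) = mex{0,0} = 1
G(12) = mex{1,0} = 2
G(13) = mex{1,1} = 0
G(14) = mex{1,1} = 0
G(15) = mex{1,1} = 0
G(16) = mex{1,1} = 0
G(17) = mex{1,1} = 0
G(18) = mex{2,1} = 0
G(19) = mex{0,2} = 1
G(20) = mex{0,0} = 1
G(21) = mex{0,0} = 1
G(22) = mex{0,0} = 1
G(23) = mex{0,0} = 1
G(24) = mex{0,0} = 1

1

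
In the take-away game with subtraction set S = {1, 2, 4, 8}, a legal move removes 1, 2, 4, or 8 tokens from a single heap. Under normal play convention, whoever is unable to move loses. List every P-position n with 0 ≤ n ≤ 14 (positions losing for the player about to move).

G(0) = 0
G(1) = mex{0} = 1
G(2) = mex{1,0} = 2
G(3) = mex{2,1} = 0
G(4) = mex{0,2,0} = 1
G(5) = mex{1,0,1} = 2
G(6) = mex{2,1,2} = 0
G(7) = mex{0,2,0} = 1
G(8) = mex{1,0,1,0} = 2
G(9) = mex{2,1,2,1} = 0
G(10) = mex{0,2,0,2} = 1
G(11) = mex{1,0,1,0} = 2
G(12) = mex{2,1,2,1} = 0
G(13) = mex{0,2,0,2} = 1
G(14) = mex{1,0,1,0} = 2
P-positions are exactly the n with G(n) = 0.

0, 3, 6, 9, 12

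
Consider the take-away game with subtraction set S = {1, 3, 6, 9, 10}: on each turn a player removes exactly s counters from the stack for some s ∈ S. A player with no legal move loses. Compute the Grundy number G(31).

G(0) = 0
G(1) = mex{0} = 1
G(2) = mex{1} = 0
G(3) = mex{0,0} = 1
G(4) = mex{1,1} = 0
G(5) = mex{0,0} = 1
G(6) = mex{1,1,0} = 2
G(7) = mex{2,0,1} = 3
G(8) = mex{3,1,0} = 2
G(9) = mex{2,2,1,0} = 3
G(10) = mex{3,3,0,1,0} = 2
G(11) = mex{2,2,1,0,1} = 3
G(12) = mex{3,3,2,1,0} = 4
G(13) = mex{4,2,3,0,1} = 5
G(14) = mex{5,3,2,1,0} = 4
G(15) = mex{4,4,3,2,1} = 0
G(16) = mex{0,5,2,3,2} = 1
G(17) = mex{1,4,3,2,3} = 0
G(18) = mex{0,0,4,3,2} = 1
G(19) = mex{1,1,5,2,3} = 0
G(20) = mex{0,0,4,3,2} = 1
G(21) = mex{1,1,0,4,3} = 2
G(22) = mex{2,0,1,5,4} = 3
G(23) = mex{3,1,0,4,5} = 2
G(24) = mex{2,2,1,0,4} = 3
G(25) = mex{3,3,0,1,0} = 2
G(26) = mex{2,2,1,0,1} = 3
G(27) = mex{3,3,2,1,0} = 4
G(28) = mex{4,2,3,0,1} = 5
G(29) = mex{5,3,2,1,0} = 4
G(30) = mex{4,4,3,2,1} = 0
G(31) = mex{0,5,2,3,2} = 1

1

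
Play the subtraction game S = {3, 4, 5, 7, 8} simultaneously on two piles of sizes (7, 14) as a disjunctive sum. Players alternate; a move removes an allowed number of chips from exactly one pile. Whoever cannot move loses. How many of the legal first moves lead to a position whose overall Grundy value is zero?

All piles use S = {3, 4, 5, 7, 8}:
n :  0  1  2  3  4  5  6  7  8  9 10 11 12 13 14
G :  0  0  0  1  1  1  2  2  2  3  3  0  0  0  1
Pile A: G(7) = 2.
Pile B: G(14) = 1.
Combined Grundy value = 2 ⊕ 1 = 3.
A winning move leaves total XOR = 0, i.e. changes one component's Grundy value g to g ⊕ X where X is the current total.
Pile A: need g' = 2⊕3 = 1. Options: 7−3→G=1, 7−4→G=1, 7−5→G=0, 7−7→G=0. Hits: 2.
Pile B: need g' = 1⊕3 = 2. Options: 14−3→G=0, 14−4→G=3, 14−5→G=3, 14−7→G=2, 14−8→G=2. Hits: 2.

4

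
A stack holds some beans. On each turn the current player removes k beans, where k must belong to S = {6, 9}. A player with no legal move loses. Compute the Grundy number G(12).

2

n :  0  1  2  3  4  5  6  7  8  9 10 11 12
G :  0  0  0  0  0  0  1  1  1  1  1  1  2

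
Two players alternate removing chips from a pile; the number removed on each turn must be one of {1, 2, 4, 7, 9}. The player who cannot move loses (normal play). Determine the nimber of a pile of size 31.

G(0) = 0
G(1) = mex{0} = 1
G(2) = mex{1,0} = 2
G(3) = mex{2,1} = 0
G(4) = mex{0,2,0} = 1
G(5) = mex{1,0,1} = 2
G(6) = mex{2,1,2} = 0
G(7) = mex{0,2,0,0} = 1
G(8) = mex{1,0,1,1} = 2
G(9) = mex{2,1,2,2,0} = 3
G(10) = mex{3,2,0,0,1} = 4
G(11) = mex{4,3,1,1,2} = 0
G(12) = mex{0,4,2,2,0} = 1
G(13) = mex{1,0,3,0,1} = 2
G(14) = mex{2,1,4,1,2} = 0
G(15) = mex{0,2,0,2,0} = 1
G(16) = mex{1,0,1,3,1} = 2
G(17) = mex{2,1,2,4,2} = 0
G(18) = mex{0,2,0,0,3} = 1
G(19) = mex{1,0,1,1,4} = 2
G(20) = mex{2,1,2,2,0} = 3
G(21) = mex{3,2,0,0,1} = 4
G(22) = mex{4,3,1,1,2} = 0
G(23) = mex{0,4,2,2,0} = 1
G(24) = mex{1,0,3,0,1} = 2
G(25) = mex{2,1,4,1,2} = 0
G(26) = mex{0,2,0,2,0} = 1
G(27) = mex{1,0,1,3,1} = 2
G(28) = mex{2,1,2,4,2} = 0
G(29) = mex{0,2,0,0,3} = 1
G(30) = mex{1,0,1,1,4} = 2
G(31) = mex{2,1,2,2,0} = 3

3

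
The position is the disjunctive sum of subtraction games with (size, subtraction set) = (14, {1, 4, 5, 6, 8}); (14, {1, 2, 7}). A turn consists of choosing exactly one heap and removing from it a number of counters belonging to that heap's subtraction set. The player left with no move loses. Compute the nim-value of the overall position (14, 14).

Heap A, S = {1, 4, 5, 6, 8}:
n :  0  1  2  3  4  5  6  7  8  9 10 11 12 13 14
G :  0  1  0  1  2  3  2  3  4  0  1  0  1  2  3
G_A(14) = 3.
Heap B, S = {1, 2, 7}:
G(0) = 0
G(1) = mex{0} = 1
G(2) = mex{1,0} = 2
G(3) = mex{2,1} = 0
G(4) = mex{0,2} = 1
G(5) = mex{1,0} = 2
G(6) = mex{2,1} = 0
G(7) = mex{0,2,0} = 1
G(8) = mex{1,0,1} = 2
G(9) = mex{2,1,2} = 0
G(10) = mex{0,2,0} = 1
G(11) = mex{1,0,1} = 2
G(12) = mex{2,1,2} = 0
G(13) = mex{0,2,0} = 1
G(14) = mex{1,0,1} = 2
G_B(14) = 2.
Combined Grundy value = 3 ⊕ 2 = 1.

1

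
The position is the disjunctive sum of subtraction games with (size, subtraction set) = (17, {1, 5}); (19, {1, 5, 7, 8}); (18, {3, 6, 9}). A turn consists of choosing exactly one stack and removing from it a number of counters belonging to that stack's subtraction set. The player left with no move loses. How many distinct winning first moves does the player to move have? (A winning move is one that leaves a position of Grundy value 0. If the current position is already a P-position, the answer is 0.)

Stack A, S = {1, 5}:
n :  0  1  2  3  4  5  6  7  8  9 10 11 12 13 14 15 16 17
G :  0  1  0  1  0  1  0  1  0  1  0  1  0  1  0  1  0  1
G_A(17) = 1.
Stack B, S = {1, 5, 7, 8}:
G(0) = 0
G(1) = mex{0} = 1
G(2) = mex{1} = 0
G(3) = mex{0} = 1
G(4) = mex{1} = 0
G(5) = mex{0,0} = 1
G(6) = mex{1,1} = 0
G(7) = mex{0,0,0} = 1
G(8) = mex{1,1,1,0} = 2
G(9) = mex{2,0,0,1} = 3
G(10) = mex{3,1,1,0} = 2
G(11) = mex{2,0,0,1} = 3
G(12) = mex{3,1,1,0} = 2
G(13) = mex{2,2,0,1} = 3
G(14) = mex{3,3,1,0} = 2
G(15) = mex{2,2,2,1} = 0
G(16) = mex{0,3,3,2} = 1
G(17) = mex{1,2,2,3} = 0
G(18) = mex{0,3,3,2} = 1
G(19) = mex{1,2,2,3} = 0
G_B(19) = 0.
Stack C, S = {3, 6, 9}:
n :  0  1  2  3  4  5  6  7  8  9 10 11 12 13 14 15 16 17 18
G :  0  0  0  1  1  1  2  2  2  3  3  3  0  0  0  1  1  1  2
G_C(18) = 2.
Combined Grundy value = 1 ⊕ 0 ⊕ 2 = 3.
A winning move leaves total XOR = 0, i.e. changes one component's Grundy value g to g ⊕ X where X is the current total.
Stack A: need g' = 1⊕3 = 2. Options: 17−1→G=0, 17−5→G=0. Hits: 0.
Stack B: need g' = 0⊕3 = 3. Options: 19−1→G=1, 19−5→G=2, 19−7→G=2, 19−8→G=3. Hits: 1.
Stack C: need g' = 2⊕3 = 1. Options: 18−3→G=1, 18−6→G=0, 18−9→G=3. Hits: 1.

2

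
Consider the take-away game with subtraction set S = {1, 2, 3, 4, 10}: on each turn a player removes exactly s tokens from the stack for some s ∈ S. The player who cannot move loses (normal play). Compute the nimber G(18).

2

G(0) = 0
G(1) = mex{0} = 1
G(2) = mex{1,0} = 2
G(3) = mex{2,1,0} = 3
G(4) = mex{3,2,1,0} = 4
G(5) = mex{4,3,2,1} = 0
G(6) = mex{0,4,3,2} = 1
G(7) = mex{1,0,4,3} = 2
G(8) = mex{2,1,0,4} = 3
G(9) = mex{3,2,1,0} = 4
G(10) = mex{4,3,2,1,0} = 5
G(11) = mex{5,4,3,2,1} = 0
G(12) = mex{0,5,4,3,2} = 1
G(13) = mex{1,0,5,4,3} = 2
G(14) = mex{2,1,0,5,4} = 3
G(15) = mex{3,2,1,0,0} = 4
G(16) = mex{4,3,2,1,1} = 0
G(17) = mex{0,4,3,2,2} = 1
G(18) = mex{1,0,4,3,3} = 2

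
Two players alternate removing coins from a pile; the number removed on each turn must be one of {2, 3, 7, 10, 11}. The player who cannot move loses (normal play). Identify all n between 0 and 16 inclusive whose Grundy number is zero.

n :  0  1  2  3  4  5  6  7  8  9 10 11 12 13 14 15 16
G :  0  0  1  1  2  0  0  1  1  2  2  3  3  4  0  5  1
P-positions are exactly the n with G(n) = 0.

0, 1, 5, 6, 14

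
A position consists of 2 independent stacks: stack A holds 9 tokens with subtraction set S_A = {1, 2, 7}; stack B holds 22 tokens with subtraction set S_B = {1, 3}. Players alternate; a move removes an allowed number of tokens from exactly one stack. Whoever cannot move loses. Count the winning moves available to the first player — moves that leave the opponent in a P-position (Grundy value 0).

Stack A, S = {1, 2, 7}:
n : 0 1 2 3 4 5 6 7 8 9
G : 0 1 2 0 1 2 0 1 2 0
G_A(9) = 0.
Stack B, S = {1, 3}:
G(0) = 0
G(1) = mex{0} = 1
G(2) = mex{1} = 0
G(3) = mex{0,0} = 1
G(4) = mex{1,1} = 0
G(5) = mex{0,0} = 1
G(6) = mex{1,1} = 0
G(7) = mex{0,0} = 1
G(8) = mex{1,1} = 0
G(9) = mex{0,0} = 1
G(10) = mex{1,1} = 0
G(11) = mex{0,0} = 1
G(12) = mex{1,1} = 0
G(13) = mex{0,0} = 1
G(14) = mex{1,1} = 0
G(15) = mex{0,0} = 1
G(16) = mex{1,1} = 0
G(17) = mex{0,0} = 1
G(18) = mex{1,1} = 0
G(19) = mex{0,0} = 1
G(20) = mex{1,1} = 0
G(21) = mex{0,0} = 1
G(22) = mex{1,1} = 0
G_B(22) = 0.
Combined Grundy value = 0 ⊕ 0 = 0.
A winning move leaves total XOR = 0, i.e. changes one component's Grundy value g to g ⊕ X where X is the current total.
Stack A: target g' = 0⊕0 = 0, but every legal move changes the Grundy value (mex property), so 0 moves.
Stack B: target g' = 0⊕0 = 0, but every legal move changes the Grundy value (mex property), so 0 moves.

0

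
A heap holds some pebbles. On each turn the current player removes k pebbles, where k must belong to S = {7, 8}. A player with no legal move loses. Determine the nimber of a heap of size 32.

n :  0  1  2  3  4  5  6  7  8  9 10 11 12 13 14 15 16 17 18 19 20 21 22 23 24 25 26 27 28 29 30 31 32
G :  0  0  0  0  0  0  0  1  1  1  1  1  1  1  2  0  0  0  0  0  0  0  1  1  1  1  1  1  1  2  0  0  0

0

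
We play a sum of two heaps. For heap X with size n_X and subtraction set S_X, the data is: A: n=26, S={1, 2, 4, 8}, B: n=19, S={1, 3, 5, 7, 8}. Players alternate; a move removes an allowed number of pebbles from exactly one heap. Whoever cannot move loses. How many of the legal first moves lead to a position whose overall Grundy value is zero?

Heap A, S = {1, 2, 4, 8}:
n :  0  1  2  3  4  5  6  7  8  9 10 11 12 13 14 15 16 17 18 19 20 21 22 23 24 25 26
G :  0  1  2  0  1  2  0  1  2  0  1  2  0  1  2  0  1  2  0  1  2  0  1  2  0  1  2
G_A(26) = 2.
Heap B, S = {1, 3, 5, 7, 8}:
G(0) = 0
G(1) = mex{0} = 1
G(2) = mex{1} = 0
G(3) = mex{0,0} = 1
G(4) = mex{1,1} = 0
G(5) = mex{0,0,0} = 1
G(6) = mex{1,1,1} = 0
G(7) = mex{0,0,0,0} = 1
G(8) = mex{1,1,1,1,0} = 2
G(9) = mex{2,0,0,0,1} = 3
G(10) = mex{3,1,1,1,0} = 2
G(11) = mex{2,2,0,0,1} = 3
G(12) = mex{3,3,1,1,0} = 2
G(13) = mex{2,2,2,0,1} = 3
G(14) = mex{3,3,3,1,0} = 2
G(15) = mex{2,2,2,2,1} = 0
G(16) = mex{0,3,3,3,2} = 1
G(17) = mex{1,2,2,2,3} = 0
G(18) = mex{0,0,3,3,2} = 1
G(19) = mex{1,1,2,2,3} = 0
G_B(19) = 0.
Combined Grundy value = 2 ⊕ 0 = 2.
A winning move leaves total XOR = 0, i.e. changes one component's Grundy value g to g ⊕ X where X is the current total.
Heap A: need g' = 2⊕2 = 0. Options: 26−1→G=1, 26−2→G=0, 26−4→G=1, 26−8→G=0. Hits: 2.
Heap B: need g' = 0⊕2 = 2. Options: 19−1→G=1, 19−3→G=1, 19−5→G=2, 19−7→G=2, 19−8→G=3. Hits: 2.

4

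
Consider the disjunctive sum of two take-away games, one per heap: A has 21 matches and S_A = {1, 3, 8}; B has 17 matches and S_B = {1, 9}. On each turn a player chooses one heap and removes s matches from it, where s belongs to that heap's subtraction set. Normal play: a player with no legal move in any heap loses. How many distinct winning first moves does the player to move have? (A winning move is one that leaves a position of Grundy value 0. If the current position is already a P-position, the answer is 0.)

1

Heap A, S = {1, 3, 8}:
n :  0  1  2  3  4  5  6  7  8  9 10 11 12 13 14 15 16 17 18 19 20 21
G :  0  1  0  1  0  1  0  1  2  3  2  0  1  0  1  0  1  0  1  2  3  2
G_A(21) = 2.
Heap B, S = {1, 9}:
G(0) = 0
G(1) = mex{0} = 1
G(2) = mex{1} = 0
G(3) = mex{0} = 1
G(4) = mex{1} = 0
G(5) = mex{0} = 1
G(6) = mex{1} = 0
G(7) = mex{0} = 1
G(8) = mex{1} = 0
G(9) = mex{0,0} = 1
G(10) = mex{1,1} = 0
G(11) = mex{0,0} = 1
G(12) = mex{1,1} = 0
G(13) = mex{0,0} = 1
G(14) = mex{1,1} = 0
G(15) = mex{0,0} = 1
G(16) = mex{1,1} = 0
G(17) = mex{0,0} = 1
G_B(17) = 1.
Combined Grundy value = 2 ⊕ 1 = 3.
A winning move leaves total XOR = 0, i.e. changes one component's Grundy value g to g ⊕ X where X is the current total.
Heap A: need g' = 2⊕3 = 1. Options: 21−1→G=3, 21−3→G=1, 21−8→G=0. Hits: 1.
Heap B: need g' = 1⊕3 = 2. Options: 17−1→G=0, 17−9→G=0. Hits: 0.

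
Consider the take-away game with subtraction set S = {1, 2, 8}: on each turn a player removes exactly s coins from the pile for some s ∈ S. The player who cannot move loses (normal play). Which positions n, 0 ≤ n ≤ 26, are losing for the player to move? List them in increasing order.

0, 3, 6, 9, 12, 15, 18, 21, 24

G(0) = 0
G(1) = mex{0} = 1
G(2) = mex{1,0} = 2
G(3) = mex{2,1} = 0
G(4) = mex{0,2} = 1
G(5) = mex{1,0} = 2
G(6) = mex{2,1} = 0
G(7) = mex{0,2} = 1
G(8) = mex{1,0,0} = 2
G(9) = mex{2,1,1} = 0
G(10) = mex{0,2,2} = 1
G(11) = mex{1,0,0} = 2
G(12) = mex{2,1,1} = 0
G(13) = mex{0,2,2} = 1
G(14) = mex{1,0,0} = 2
G(15) = mex{2,1,1} = 0
G(16) = mex{0,2,2} = 1
G(17) = mex{1,0,0} = 2
G(18) = mex{2,1,1} = 0
G(19) = mex{0,2,2} = 1
G(20) = mex{1,0,0} = 2
G(21) = mex{2,1,1} = 0
G(22) = mex{0,2,2} = 1
G(23) = mex{1,0,0} = 2
G(24) = mex{2,1,1} = 0
G(25) = mex{0,2,2} = 1
G(26) = mex{1,0,0} = 2
P-positions are exactly the n with G(n) = 0.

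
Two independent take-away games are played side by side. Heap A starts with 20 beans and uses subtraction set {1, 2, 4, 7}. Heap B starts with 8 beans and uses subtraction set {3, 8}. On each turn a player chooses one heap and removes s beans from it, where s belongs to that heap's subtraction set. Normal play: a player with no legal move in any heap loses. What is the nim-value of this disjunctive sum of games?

0

Heap A, S = {1, 2, 4, 7}:
G(0) = 0
G(1) = mex{0} = 1
G(2) = mex{1,0} = 2
G(3) = mex{2,1} = 0
G(4) = mex{0,2,0} = 1
G(5) = mex{1,0,1} = 2
G(6) = mex{2,1,2} = 0
G(7) = mex{0,2,0,0} = 1
G(8) = mex{1,0,1,1} = 2
G(9) = mex{2,1,2,2} = 0
G(10) = mex{0,2,0,0} = 1
G(11) = mex{1,0,1,1} = 2
G(12) = mex{2,1,2,2} = 0
G(13) = mex{0,2,0,0} = 1
G(14) = mex{1,0,1,1} = 2
G(15) = mex{2,1,2,2} = 0
G(16) = mex{0,2,0,0} = 1
G(17) = mex{1,0,1,1} = 2
G(18) = mex{2,1,2,2} = 0
G(19) = mex{0,2,0,0} = 1
G(20) = mex{1,0,1,1} = 2
G_A(20) = 2.
Heap B, S = {3, 8}:
G(0) = 0
G(1) = mex{} = 0
G(2) = mex{} = 0
G(3) = mex{0} = 1
G(4) = mex{0} = 1
G(5) = mex{0} = 1
G(6) = mex{1} = 0
G(7) = mex{1} = 0
G(8) = mex{1,0} = 2
G_B(8) = 2.
Combined Grundy value = 2 ⊕ 2 = 0.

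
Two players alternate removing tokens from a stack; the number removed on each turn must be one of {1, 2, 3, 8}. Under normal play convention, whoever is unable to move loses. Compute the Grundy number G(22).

0

G(0) = 0
G(1) = mex{0} = 1
G(2) = mex{1,0} = 2
G(3) = mex{2,1,0} = 3
G(4) = mex{3,2,1} = 0
G(5) = mex{0,3,2} = 1
G(6) = mex{1,0,3} = 2
G(7) = mex{2,1,0} = 3
G(8) = mex{3,2,1,0} = 4
G(9) = mex{4,3,2,1} = 0
G(10) = mex{0,4,3,2} = 1
G(11) = mex{1,0,4,3} = 2
G(12) = mex{2,1,0,0} = 3
G(13) = mex{3,2,1,1} = 0
G(14) = mex{0,3,2,2} = 1
G(15) = mex{1,0,3,3} = 2
G(16) = mex{2,1,0,4} = 3
G(17) = mex{3,2,1,0} = 4
G(18) = mex{4,3,2,1} = 0
G(19) = mex{0,4,3,2} = 1
G(20) = mex{1,0,4,3} = 2
G(21) = mex{2,1,0,0} = 3
G(22) = mex{3,2,1,1} = 0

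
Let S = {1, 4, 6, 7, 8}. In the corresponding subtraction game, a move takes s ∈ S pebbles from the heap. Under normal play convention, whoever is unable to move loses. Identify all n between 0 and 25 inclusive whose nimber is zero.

n :  0  1  2  3  4  5  6  7  8  9 10 11 12 13 14 15 16 17 18 19 20 21 22 23 24 25
G :  0  1  0  1  2  0  1  2  3  2  3  4  5  3  0  1  0  1  2  0  1  2  3  2  3  4
P-positions are exactly the n with G(n) = 0.

0, 2, 5, 14, 16, 19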